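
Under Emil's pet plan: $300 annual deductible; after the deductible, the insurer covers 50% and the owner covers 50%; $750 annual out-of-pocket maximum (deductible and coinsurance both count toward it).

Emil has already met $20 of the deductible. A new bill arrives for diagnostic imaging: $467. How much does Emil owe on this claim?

$373.50

Deductible still to meet: $300 − $20 = $280.
The remaining $187 (= $467 − $280) moves to coinsurance.
Owner's 50% share of $187 is $93.50.
That puts the owner's cost at $280 + $93.50 = $373.50 before any cap.
Total out-of-pocket so far would be $20 + $373.50 = $393.50, below the $750 cap — no reduction.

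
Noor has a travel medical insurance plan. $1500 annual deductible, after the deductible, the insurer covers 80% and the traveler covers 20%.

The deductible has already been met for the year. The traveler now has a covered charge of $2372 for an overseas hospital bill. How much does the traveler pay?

$474.40

With the deductible met, the entire $2372 is subject to coinsurance.
Traveler's 20% share of $2372 is $474.40.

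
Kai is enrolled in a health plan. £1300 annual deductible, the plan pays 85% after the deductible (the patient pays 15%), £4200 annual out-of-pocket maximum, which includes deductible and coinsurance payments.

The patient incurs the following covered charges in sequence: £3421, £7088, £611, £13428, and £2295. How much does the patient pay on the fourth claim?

£1427

Claim 1 (£3421): £1300 finishes the deductible; £2121 goes to coinsurance; 15% of £2121 = £318.15. Patient owes £1618.15 (running OOP £1618.15).
Claim 2 (£7088): 15% coinsurance on £7088 = £1063.20. Cost to patient: £1063.20. OOP to date £2681.35.
Claim 3 (£611): deductible already satisfied, so patient's share is 15% × £611 = £91.65. Cost to patient: £91.65. OOP to date £2773.
Claim 4 (£13428): deductible met; 15% of £13428 = £2014.20. That would push OOP to £4787.20, over the £4200 cap, so patient pays £4200 − £2773 = £1427.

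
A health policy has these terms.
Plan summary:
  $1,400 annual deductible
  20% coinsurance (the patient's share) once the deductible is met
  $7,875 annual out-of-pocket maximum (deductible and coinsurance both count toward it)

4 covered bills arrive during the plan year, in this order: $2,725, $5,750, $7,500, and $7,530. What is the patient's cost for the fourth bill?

$1,506

Bill 1, $2,725: $1,400 finishes the deductible; $1,325 goes to coinsurance; 20% of $1,325 = $265. Cost to patient: $1,665. OOP to date $1,665.
Bill 2, $5,750: deductible already satisfied, so patient's share is 20% × $5,750 = $1,150. Cost to patient: $1,150. OOP to date $2,815.
Bill 3, $7,500: deductible already satisfied, so patient's share is 20% × $7,500 = $1,500. Cost to patient: $1,500. OOP to date $4,315.
Bill 4, $7,530: deductible already satisfied, so patient's share is 20% × $7,530 = $1,506. Cost to patient: $1,506. OOP to date $5,821.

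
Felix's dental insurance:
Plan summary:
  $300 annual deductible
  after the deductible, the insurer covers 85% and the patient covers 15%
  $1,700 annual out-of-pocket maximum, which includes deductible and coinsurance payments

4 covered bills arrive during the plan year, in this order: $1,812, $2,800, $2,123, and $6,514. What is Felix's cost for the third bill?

Bill 1, $1,812: $300 finishes the deductible; $1,512 goes to coinsurance; patient's 15% is $226.80. Cost to patient: $526.80. OOP to date $526.80.
Bill 2, $2,800: deductible met; 15% of $2,800 = $420. Patient pays $420; OOP now $946.80.
Bill 3, $2,123: deductible already satisfied, so patient's share is 15% × $2,123 = $318.45. Patient pays $318.45; OOP now $1,265.25.

$318.45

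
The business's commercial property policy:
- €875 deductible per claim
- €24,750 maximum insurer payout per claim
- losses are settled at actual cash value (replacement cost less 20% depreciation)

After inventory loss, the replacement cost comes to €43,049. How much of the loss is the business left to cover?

€18,299

At 20% depreciation, ACV = €43,049 − €8,609.80 = €34,439.20.
Less the €875 deductible: €34,439.20 − €875 = €33,564.20.
€33,564.20 exceeds the €24,750 limit, so the insurer pays the limit: €24,750.
Out of pocket: €43,049 − €24,750 = €18,299.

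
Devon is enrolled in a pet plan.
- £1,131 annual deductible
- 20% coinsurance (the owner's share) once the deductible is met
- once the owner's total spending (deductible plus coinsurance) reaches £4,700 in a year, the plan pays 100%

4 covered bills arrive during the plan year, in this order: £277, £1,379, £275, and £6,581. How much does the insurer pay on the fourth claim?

Bill 1, £277: all of it applies to the deductible. Owner pays £277; OOP now £277. Insurer: £277 − £277 = £0.
Bill 2, £1,379: £854 to deductible, leaving £525; coinsurance £525 × 20% = £105. Owner pays £959; OOP now £1,236. Insurer: £1,379 − £959 = £420.
Bill 3, £275: deductible met; 20% of £275 = £55. Owner owes £55 (running OOP £1,291). Plan pays £275 − £55 = £220.
Bill 4, £6,581: 20% coinsurance on £6,581 = £1,316.20. Cost to owner: £1,316.20. OOP to date £2,607.20. Plan pays £6,581 − £1,316.20 = £5,264.80.

£5,264.80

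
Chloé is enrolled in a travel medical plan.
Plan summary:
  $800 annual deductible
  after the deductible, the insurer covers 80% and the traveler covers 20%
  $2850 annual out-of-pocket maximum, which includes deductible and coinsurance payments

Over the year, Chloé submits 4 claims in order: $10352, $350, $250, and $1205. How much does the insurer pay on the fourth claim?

#1 ($10352): deductible takes $800, $9552 remains; 20% of $9552 = $1910.40. Traveler pays $2710.40; OOP now $2710.40. Insurer: $10352 − $2710.40 = $7641.60.
#2 ($350): deductible already satisfied, so traveler's share is 20% × $350 = $70. Traveler pays $70; OOP now $2780.40. Insurer: $350 − $70 = $280.
#3 ($250): 20% coinsurance on $250 = $50. Traveler owes $50 (running OOP $2830.40). Plan pays $250 − $50 = $200.
#4 ($1205): 20% coinsurance on $1205 = $241. That would push OOP to $3071.40, over the $2850 cap, so traveler pays $2850 − $2830.40 = $19.60. Plan pays $1205 − $19.60 = $1185.40.

$1185.40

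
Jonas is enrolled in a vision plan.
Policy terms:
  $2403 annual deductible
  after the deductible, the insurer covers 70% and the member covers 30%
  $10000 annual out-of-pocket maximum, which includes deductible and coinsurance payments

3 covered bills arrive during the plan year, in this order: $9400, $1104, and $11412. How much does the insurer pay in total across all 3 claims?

$13659.10

Claim 1 ($9400): $2403 to deductible, leaving $6997; 30% of $6997 = $2099.10. Cost to member: $4502.10. OOP to date $4502.10. Insurer: $9400 − $4502.10 = $4897.90.
Claim 2 ($1104): deductible already satisfied, so member's share is 30% × $1104 = $331.20. Member pays $331.20; OOP now $4833.30. Insurer: $1104 − $331.20 = $772.80.
Claim 3 ($11412): deductible already satisfied, so member's share is 30% × $11412 = $3423.60. Cost to member: $3423.60. OOP to date $8256.90. Plan pays $11412 − $3423.60 = $7988.40.
Insurer total = bills − member's total = $21916 − $8256.90 = $13659.10.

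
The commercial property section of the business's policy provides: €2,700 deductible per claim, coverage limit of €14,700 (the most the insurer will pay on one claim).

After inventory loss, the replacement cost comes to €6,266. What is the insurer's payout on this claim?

€3,566

Less the €2,700 deductible: €6,266 − €2,700 = €3,566.
€3,566 is within the €14,700 limit, so the insurer pays €3,566.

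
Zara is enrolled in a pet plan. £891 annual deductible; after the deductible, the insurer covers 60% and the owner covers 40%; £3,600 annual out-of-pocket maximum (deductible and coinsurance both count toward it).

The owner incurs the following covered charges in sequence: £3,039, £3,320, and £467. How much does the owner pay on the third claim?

£186.80

#1 (£3,039): £891 finishes the deductible; £2,148 goes to coinsurance; 40% of £2,148 = £859.20. Cost to owner: £1,750.20. OOP to date £1,750.20.
#2 (£3,320): deductible already satisfied, so owner's share is 40% × £3,320 = £1,328. Owner pays £1,328; OOP now £3,078.20.
#3 (£467): 40% coinsurance on £467 = £186.80. Owner pays £186.80; OOP now £3,265.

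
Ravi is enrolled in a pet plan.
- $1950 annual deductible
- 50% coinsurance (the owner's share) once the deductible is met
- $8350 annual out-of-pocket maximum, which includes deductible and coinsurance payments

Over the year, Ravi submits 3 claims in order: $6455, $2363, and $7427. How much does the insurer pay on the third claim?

$4461

Claim 1 — $6455: $1950 finishes the deductible; $4505 goes to coinsurance; 50% of $4505 = $2252.50. Owner owes $4202.50 (running OOP $4202.50). Insurer: $6455 − $4202.50 = $2252.50.
Claim 2 — $2363: deductible already satisfied, so owner's share is 50% × $2363 = $1181.50. Cost to owner: $1181.50. OOP to date $5384. Plan pays $2363 − $1181.50 = $1181.50.
Claim 3 — $7427: deductible met; 50% of $7427 = $3713.50. Adding that to $5384 gives $9097.50, past the $8350 cap; owner pays only $8350 − $5384 = $2966. Plan pays $7427 − $2966 = $4461.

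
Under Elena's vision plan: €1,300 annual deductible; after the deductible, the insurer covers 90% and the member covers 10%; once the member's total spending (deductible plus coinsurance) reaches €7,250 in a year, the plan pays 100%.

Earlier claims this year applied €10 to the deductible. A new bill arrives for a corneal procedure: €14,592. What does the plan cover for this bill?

€11,971.80

€10 of the €1,300 deductible is already met, leaving €1,290.
The remaining €13,302 (= €14,592 − €1,290) moves to coinsurance.
Coinsurance: €13,302 × 10% = €1,330.20.
That puts the member's cost at €1,290 + €1,330.20 = €2,620.20 before any cap.
Year-to-date out-of-pocket becomes €10 + €2,620.20 = €2,630.20, still under the €7,250 maximum, so no cap applies.
The insurer covers the remainder: €14,592 − €2,620.20 = €11,971.80.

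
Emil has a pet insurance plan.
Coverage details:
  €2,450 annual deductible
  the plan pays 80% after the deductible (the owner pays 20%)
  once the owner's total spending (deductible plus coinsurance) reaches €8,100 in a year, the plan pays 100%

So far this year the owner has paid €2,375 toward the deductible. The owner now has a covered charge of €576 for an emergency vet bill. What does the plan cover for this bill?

€400.80

Remaining deductible: €2,450 − €2,375 = €75.
That leaves €576 − €75 = €501 for coinsurance.
Owner's 20% share of €501 is €100.20.
Owner responsibility before any cap: €75 + €100.20 = €175.20.
Cumulative spending €2,375 + €175.20 = €2,550.20 stays under the €8,100 maximum.
The plan picks up €576 − €175.20 = €400.80.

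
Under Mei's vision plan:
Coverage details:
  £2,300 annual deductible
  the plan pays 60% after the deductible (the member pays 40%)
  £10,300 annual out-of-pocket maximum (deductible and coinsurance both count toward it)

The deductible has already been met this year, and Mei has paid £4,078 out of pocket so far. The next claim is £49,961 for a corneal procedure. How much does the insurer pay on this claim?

£43,739

With the deductible met, the entire £49,961 is subject to coinsurance.
Member's 40% share of £49,961 is £19,984.40.
Adding £19,984.40 to the £4,078 already spent would give £24,062.40, which exceeds the £10,300 cap; the member pays just £10,300 − £4,078 = £6,222.
The plan picks up £49,961 − £6,222 = £43,739.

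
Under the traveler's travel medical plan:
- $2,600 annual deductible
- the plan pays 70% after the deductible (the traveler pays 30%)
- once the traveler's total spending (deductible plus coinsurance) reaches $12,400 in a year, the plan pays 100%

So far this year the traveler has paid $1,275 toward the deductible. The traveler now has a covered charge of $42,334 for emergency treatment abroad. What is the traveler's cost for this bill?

$1,275 of the $2,600 deductible is already met, leaving $1,325.
That leaves $42,334 − $1,325 = $41,009 for coinsurance.
Coinsurance: $41,009 × 30% = $12,302.70.
So the traveler owes $1,325 + $12,302.70 = $13,627.70 before any cap.
Year-to-date out-of-pocket would reach $1,275 + $13,627.70 = $14,902.70, above the $12,400 maximum, so the traveler pays only $12,400 − $1,275 = $11,125.

$11,125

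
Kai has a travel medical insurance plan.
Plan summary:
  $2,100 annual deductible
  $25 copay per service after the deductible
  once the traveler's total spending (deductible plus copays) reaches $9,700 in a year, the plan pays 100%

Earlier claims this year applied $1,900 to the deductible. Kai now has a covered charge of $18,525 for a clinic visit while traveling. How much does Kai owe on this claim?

$1,900 of the $2,100 deductible is already met, leaving $200.
After the $200 deductible portion, $18,525 − $200 = $18,325 is subject to the copay.
Copay on this service: $25.
Traveler responsibility before any cap: $200 + $25 = $225.
Total out-of-pocket so far would be $1,900 + $225 = $2,125, below the $9,700 cap — no reduction.

$225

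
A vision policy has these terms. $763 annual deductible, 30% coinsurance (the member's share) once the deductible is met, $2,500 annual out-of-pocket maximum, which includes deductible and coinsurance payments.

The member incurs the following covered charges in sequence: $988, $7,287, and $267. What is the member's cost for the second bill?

$1,669.50

Claim 1 — $988: deductible takes $763, $225 remains; 30% of $225 = $67.50. Member pays $830.50; OOP now $830.50.
Claim 2 — $7,287: 30% coinsurance on $7,287 = $2,186.10. Adding that to $830.50 gives $3,016.60, past the $2,500 cap; member pays only $2,500 − $830.50 = $1,669.50.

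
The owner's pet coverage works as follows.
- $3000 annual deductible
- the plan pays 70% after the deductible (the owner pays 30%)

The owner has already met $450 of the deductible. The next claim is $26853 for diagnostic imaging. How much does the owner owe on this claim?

Deductible still to meet: $3000 − $450 = $2550.
The remaining $24303 (= $26853 − $2550) moves to coinsurance.
30% of $24303 = $7290.90 falls to the owner.
That puts the owner's cost at $2550 + $7290.90 = $9840.90.

$9840.90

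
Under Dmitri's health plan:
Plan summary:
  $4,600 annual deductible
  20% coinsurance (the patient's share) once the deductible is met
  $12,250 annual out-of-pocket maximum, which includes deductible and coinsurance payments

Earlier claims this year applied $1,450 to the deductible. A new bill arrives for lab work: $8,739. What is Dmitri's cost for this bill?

$4,267.80

Remaining deductible: $4,600 − $1,450 = $3,150.
After the $3,150 deductible portion, $8,739 − $3,150 = $5,589 is subject to coinsurance.
Coinsurance: $5,589 × 20% = $1,117.80.
That puts the patient's cost at $3,150 + $1,117.80 = $4,267.80 before any cap.
Year-to-date out-of-pocket becomes $1,450 + $4,267.80 = $5,717.80, still under the $12,250 maximum, so no cap applies.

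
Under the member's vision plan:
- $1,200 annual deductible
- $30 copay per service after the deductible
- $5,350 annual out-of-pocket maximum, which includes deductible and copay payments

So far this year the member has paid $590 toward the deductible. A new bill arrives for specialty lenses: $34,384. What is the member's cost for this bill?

$590 of the $1,200 deductible is already met, leaving $610.
After the $610 deductible portion, $34,384 − $610 = $33,774 is subject to the copay.
Copay on this service: $30.
Member responsibility before any cap: $610 + $30 = $640.
Total out-of-pocket so far would be $590 + $640 = $1,230, below the $5,350 cap — no reduction.

$640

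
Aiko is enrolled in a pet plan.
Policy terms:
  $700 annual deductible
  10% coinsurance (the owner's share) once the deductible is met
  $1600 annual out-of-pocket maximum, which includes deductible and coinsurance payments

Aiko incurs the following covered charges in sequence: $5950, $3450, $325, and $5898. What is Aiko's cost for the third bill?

$30

Claim 1 — $5950: deductible takes $700, $5250 remains; owner's 10% is $525. Cost to owner: $1225. OOP to date $1225.
Claim 2 — $3450: 10% coinsurance on $3450 = $345. Owner owes $345 (running OOP $1570).
Claim 3 — $325: deductible met; 10% of $325 = $32.50. That would push OOP to $1602.50, over the $1600 cap, so owner pays $1600 − $1570 = $30.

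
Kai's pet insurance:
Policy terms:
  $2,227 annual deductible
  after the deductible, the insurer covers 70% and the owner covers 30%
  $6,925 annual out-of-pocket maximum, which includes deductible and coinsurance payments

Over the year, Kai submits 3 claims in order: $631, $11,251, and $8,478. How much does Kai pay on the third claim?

Claim 1 ($631): entire amount goes to the deductible. Owner owes $631 (running OOP $631).
Claim 2 ($11,251): deductible takes $1,596, $9,655 remains; coinsurance $9,655 × 30% = $2,896.50. Owner pays $4,492.50; OOP now $5,123.50.
Claim 3 ($8,478): deductible met; 30% of $8,478 = $2,543.40. Adding that to $5,123.50 gives $7,666.90, past the $6,925 cap; owner pays only $6,925 − $5,123.50 = $1,801.50.

$1,801.50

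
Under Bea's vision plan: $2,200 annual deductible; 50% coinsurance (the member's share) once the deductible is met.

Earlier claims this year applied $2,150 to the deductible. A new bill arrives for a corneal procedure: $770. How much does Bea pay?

$410

$2,150 of the $2,200 deductible is already met, leaving $50.
After the $50 deductible portion, $770 − $50 = $720 is subject to coinsurance.
Coinsurance: $720 × 50% = $360.
Member responsibility: $50 + $360 = $410.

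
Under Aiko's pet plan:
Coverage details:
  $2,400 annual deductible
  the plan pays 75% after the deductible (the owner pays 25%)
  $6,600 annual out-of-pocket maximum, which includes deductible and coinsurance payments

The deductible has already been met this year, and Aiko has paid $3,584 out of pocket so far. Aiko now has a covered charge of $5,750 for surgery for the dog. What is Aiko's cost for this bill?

$1,437.50

With the deductible met, the entire $5,750 is subject to coinsurance.
Owner's 25% share of $5,750 is $1,437.50.
Total out-of-pocket so far would be $3,584 + $1,437.50 = $5,021.50, below the $6,600 cap — no reduction.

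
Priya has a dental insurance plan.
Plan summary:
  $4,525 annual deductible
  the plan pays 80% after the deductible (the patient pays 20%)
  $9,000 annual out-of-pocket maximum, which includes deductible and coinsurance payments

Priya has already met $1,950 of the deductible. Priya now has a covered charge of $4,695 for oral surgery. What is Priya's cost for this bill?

$2,999

$1,950 of the $4,525 deductible is already met, leaving $2,575.
After the $2,575 deductible portion, $4,695 − $2,575 = $2,120 is subject to coinsurance.
Patient's 20% share of $2,120 is $424.
That puts the patient's cost at $2,575 + $424 = $2,999 before any cap.
Total out-of-pocket so far would be $1,950 + $2,999 = $4,949, below the $9,000 cap — no reduction.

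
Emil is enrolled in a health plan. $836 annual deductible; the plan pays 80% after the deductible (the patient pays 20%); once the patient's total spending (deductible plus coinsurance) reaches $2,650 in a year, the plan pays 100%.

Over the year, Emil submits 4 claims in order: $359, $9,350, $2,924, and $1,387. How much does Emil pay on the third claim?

$39.40

Bill 1, $359: all of it applies to the deductible. Cost to patient: $359. OOP to date $359.
Bill 2, $9,350: $477 finishes the deductible; $8,873 goes to coinsurance; coinsurance $8,873 × 20% = $1,774.60. Patient pays $2,251.60; OOP now $2,610.60.
Bill 3, $2,924: deductible already satisfied, so patient's share is 20% × $2,924 = $584.80. That would push OOP to $3,195.40, over the $2,650 cap, so patient pays $2,650 − $2,610.60 = $39.40.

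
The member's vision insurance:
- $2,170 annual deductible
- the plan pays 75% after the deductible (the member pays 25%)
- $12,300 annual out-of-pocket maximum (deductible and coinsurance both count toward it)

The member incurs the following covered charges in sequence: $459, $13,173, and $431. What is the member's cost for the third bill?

Claim 1 — $459: fully absorbed by the deductible. Member owes $459 (running OOP $459).
Claim 2 — $13,173: $1,711 to deductible, leaving $11,462; coinsurance $11,462 × 25% = $2,865.50. Member owes $4,576.50 (running OOP $5,035.50).
Claim 3 — $431: 25% coinsurance on $431 = $107.75. Member owes $107.75 (running OOP $5,143.25).

$107.75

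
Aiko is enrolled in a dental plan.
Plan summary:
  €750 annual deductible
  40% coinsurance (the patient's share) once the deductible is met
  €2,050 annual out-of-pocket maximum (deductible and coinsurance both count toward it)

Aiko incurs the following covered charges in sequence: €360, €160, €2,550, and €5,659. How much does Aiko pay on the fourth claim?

€372

Bill 1, €360: entire amount goes to the deductible. Patient owes €360 (running OOP €360).
Bill 2, €160: fully absorbed by the deductible. Cost to patient: €160. OOP to date €520.
Bill 3, €2,550: deductible takes €230, €2,320 remains; 40% of €2,320 = €928. Cost to patient: €1,158. OOP to date €1,678.
Bill 4, €5,659: deductible met; 40% of €5,659 = €2,263.60. OOP would hit €3,941.60 > €2,050, so the cap limits the patient to €2,050 − €1,678 = €372.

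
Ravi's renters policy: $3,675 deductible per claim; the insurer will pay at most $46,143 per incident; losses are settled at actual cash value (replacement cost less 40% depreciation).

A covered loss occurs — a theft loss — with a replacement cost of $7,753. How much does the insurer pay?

$976.80

At 40% depreciation, ACV = $7,753 − $3,101.20 = $4,651.80.
After the deductible, $4,651.80 − $3,675 = $976.80 remains.
$976.80 ≤ $46,143, so the limit doesn't bind; insurer pays $976.80.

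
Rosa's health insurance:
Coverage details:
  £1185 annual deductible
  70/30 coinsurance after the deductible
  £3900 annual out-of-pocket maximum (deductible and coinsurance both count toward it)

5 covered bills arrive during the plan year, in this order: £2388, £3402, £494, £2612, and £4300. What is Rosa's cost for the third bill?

£148.20

#1 (£2388): £1185 to deductible, leaving £1203; coinsurance £1203 × 30% = £360.90. Patient pays £1545.90; OOP now £1545.90.
#2 (£3402): deductible met; 30% of £3402 = £1020.60. Patient owes £1020.60 (running OOP £2566.50).
#3 (£494): 30% coinsurance on £494 = £148.20. Patient pays £148.20; OOP now £2714.70.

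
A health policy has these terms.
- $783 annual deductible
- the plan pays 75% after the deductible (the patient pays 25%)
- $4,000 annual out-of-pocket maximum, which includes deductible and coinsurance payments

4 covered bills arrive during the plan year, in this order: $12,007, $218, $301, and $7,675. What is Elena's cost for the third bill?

$75.25

Claim 1 ($12,007): $783 finishes the deductible; $11,224 goes to coinsurance; 25% of $11,224 = $2,806. Cost to patient: $3,589. OOP to date $3,589.
Claim 2 ($218): deductible met; 25% of $218 = $54.50. Patient pays $54.50; OOP now $3,643.50.
Claim 3 ($301): 25% coinsurance on $301 = $75.25. Cost to patient: $75.25. OOP to date $3,718.75.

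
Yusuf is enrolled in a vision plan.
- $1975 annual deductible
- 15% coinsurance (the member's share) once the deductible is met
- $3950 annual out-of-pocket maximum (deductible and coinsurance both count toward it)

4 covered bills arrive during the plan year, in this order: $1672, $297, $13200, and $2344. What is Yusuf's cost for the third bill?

#1 ($1672): all of it applies to the deductible. Cost to member: $1672. OOP to date $1672.
#2 ($297): fully absorbed by the deductible. Cost to member: $297. OOP to date $1969.
#3 ($13200): $6 finishes the deductible; $13194 goes to coinsurance; 15% of $13194 = $1979.10. Deductible plus coinsurance: $6 + $1979.10 = $1985.10. OOP would hit $3954.10 > $3950, so the cap limits the member to $3950 − $1969 = $1981.

$1981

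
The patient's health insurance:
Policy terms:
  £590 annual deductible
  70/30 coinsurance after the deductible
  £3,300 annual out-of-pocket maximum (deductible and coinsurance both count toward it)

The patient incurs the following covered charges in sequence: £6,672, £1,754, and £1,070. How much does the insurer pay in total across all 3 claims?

Claim 1 — £6,672: £590 to deductible, leaving £6,082; 30% of £6,082 = £1,824.60. Patient pays £2,414.60; OOP now £2,414.60. Insurer: £6,672 − £2,414.60 = £4,257.40.
Claim 2 — £1,754: deductible already satisfied, so patient's share is 30% × £1,754 = £526.20. Patient owes £526.20 (running OOP £2,940.80). Insurer: £1,754 − £526.20 = £1,227.80.
Claim 3 — £1,070: deductible already satisfied, so patient's share is 30% × £1,070 = £321. Cost to patient: £321. OOP to date £3,261.80. Plan pays £1,070 − £321 = £749.
Insurer total: £4,257.40 + £1,227.80 + £749 = £6,234.20.

£6,234.20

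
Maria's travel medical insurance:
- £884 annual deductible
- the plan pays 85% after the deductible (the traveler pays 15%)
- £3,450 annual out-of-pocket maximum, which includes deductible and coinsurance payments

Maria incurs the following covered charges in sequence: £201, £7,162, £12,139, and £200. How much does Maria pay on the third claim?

£1,594.15

Claim 1 (£201): all of it applies to the deductible. Traveler pays £201; OOP now £201.
Claim 2 (£7,162): £683 finishes the deductible; £6,479 goes to coinsurance; 15% of £6,479 = £971.85. Cost to traveler: £1,654.85. OOP to date £1,855.85.
Claim 3 (£12,139): 15% coinsurance on £12,139 = £1,820.85. That would push OOP to £3,676.70, over the £3,450 cap, so traveler pays £3,450 − £1,855.85 = £1,594.15.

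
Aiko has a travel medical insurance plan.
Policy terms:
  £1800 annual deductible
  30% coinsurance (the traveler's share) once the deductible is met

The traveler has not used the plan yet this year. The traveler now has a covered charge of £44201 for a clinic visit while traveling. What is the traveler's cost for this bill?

Nothing has been paid toward the £1800 deductible, so the first £1800 of this charge is applied there.
That leaves £44201 − £1800 = £42401 for coinsurance.
Coinsurance: £42401 × 30% = £12720.30.
That puts the traveler's cost at £1800 + £12720.30 = £14520.30.

£14520.30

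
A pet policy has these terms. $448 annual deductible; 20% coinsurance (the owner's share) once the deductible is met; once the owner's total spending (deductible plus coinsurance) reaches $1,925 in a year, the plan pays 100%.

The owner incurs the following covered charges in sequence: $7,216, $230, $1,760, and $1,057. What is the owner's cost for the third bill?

$77.40

Bill 1, $7,216: $448 to deductible, leaving $6,768; coinsurance $6,768 × 20% = $1,353.60. Owner owes $1,801.60 (running OOP $1,801.60).
Bill 2, $230: deductible met; 20% of $230 = $46. Owner pays $46; OOP now $1,847.60.
Bill 3, $1,760: 20% coinsurance on $1,760 = $352. That would push OOP to $2,199.60, over the $1,925 cap, so owner pays $1,925 − $1,847.60 = $77.40.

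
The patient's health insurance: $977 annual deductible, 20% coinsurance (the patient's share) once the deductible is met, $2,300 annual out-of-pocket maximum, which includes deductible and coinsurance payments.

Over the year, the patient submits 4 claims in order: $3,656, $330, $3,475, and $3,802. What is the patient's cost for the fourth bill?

$26.20

Claim 1 ($3,656): $977 to deductible, leaving $2,679; patient's 20% is $535.80. Cost to patient: $1,512.80. OOP to date $1,512.80.
Claim 2 ($330): deductible already satisfied, so patient's share is 20% × $330 = $66. Cost to patient: $66. OOP to date $1,578.80.
Claim 3 ($3,475): deductible already satisfied, so patient's share is 20% × $3,475 = $695. Patient owes $695 (running OOP $2,273.80).
Claim 4 ($3,802): deductible met; 20% of $3,802 = $760.40. That would push OOP to $3,034.20, over the $2,300 cap, so patient pays $2,300 − $2,273.80 = $26.20.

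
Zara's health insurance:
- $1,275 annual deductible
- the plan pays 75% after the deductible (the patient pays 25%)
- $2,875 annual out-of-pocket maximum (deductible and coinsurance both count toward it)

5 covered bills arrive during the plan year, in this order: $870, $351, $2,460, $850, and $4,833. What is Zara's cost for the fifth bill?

Bill 1, $870: all of it applies to the deductible. Cost to patient: $870. OOP to date $870.
Bill 2, $351: fully absorbed by the deductible. Patient pays $351; OOP now $1,221.
Bill 3, $2,460: deductible takes $54, $2,406 remains; 25% of $2,406 = $601.50. Cost to patient: $655.50. OOP to date $1,876.50.
Bill 4, $850: deductible already satisfied, so patient's share is 25% × $850 = $212.50. Patient pays $212.50; OOP now $2,089.
Bill 5, $4,833: deductible met; 25% of $4,833 = $1,208.25. OOP would hit $3,297.25 > $2,875, so the cap limits the patient to $2,875 − $2,089 = $786.

$786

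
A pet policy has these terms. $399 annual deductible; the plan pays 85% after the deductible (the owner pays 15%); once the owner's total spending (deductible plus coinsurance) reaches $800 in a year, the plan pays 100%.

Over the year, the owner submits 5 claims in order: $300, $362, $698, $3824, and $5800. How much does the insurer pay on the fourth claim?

$3567.15

#1 ($300): all of it applies to the deductible. Cost to owner: $300. OOP to date $300. Plan pays $300 − $300 = $0.
#2 ($362): $99 finishes the deductible; $263 goes to coinsurance; owner's 15% is $39.45. Owner owes $138.45 (running OOP $438.45). Insurer: $362 − $138.45 = $223.55.
#3 ($698): deductible met; 15% of $698 = $104.70. Owner owes $104.70 (running OOP $543.15). Insurer: $698 − $104.70 = $593.30.
#4 ($3824): deductible already satisfied, so owner's share is 15% × $3824 = $573.60. Adding that to $543.15 gives $1116.75, past the $800 cap; owner pays only $800 − $543.15 = $256.85. Insurer: $3824 − $256.85 = $3567.15.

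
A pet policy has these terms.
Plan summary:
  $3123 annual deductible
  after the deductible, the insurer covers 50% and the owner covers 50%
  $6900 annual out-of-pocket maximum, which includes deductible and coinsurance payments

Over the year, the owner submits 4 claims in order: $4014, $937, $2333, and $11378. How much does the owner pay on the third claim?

Bill 1, $4014: $3123 to deductible, leaving $891; coinsurance $891 × 50% = $445.50. Cost to owner: $3568.50. OOP to date $3568.50.
Bill 2, $937: deductible met; 50% of $937 = $468.50. Owner owes $468.50 (running OOP $4037).
Bill 3, $2333: deductible already satisfied, so owner's share is 50% × $2333 = $1166.50. Owner pays $1166.50; OOP now $5203.50.

$1166.50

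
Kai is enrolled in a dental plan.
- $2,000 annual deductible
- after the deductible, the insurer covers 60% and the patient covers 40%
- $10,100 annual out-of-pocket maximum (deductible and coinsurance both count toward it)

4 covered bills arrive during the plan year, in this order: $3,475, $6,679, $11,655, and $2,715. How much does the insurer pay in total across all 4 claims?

$14,424

#1 ($3,475): deductible takes $2,000, $1,475 remains; 40% of $1,475 = $590. Cost to patient: $2,590. OOP to date $2,590. Plan pays $3,475 − $2,590 = $885.
#2 ($6,679): deductible already satisfied, so patient's share is 40% × $6,679 = $2,671.60. Patient pays $2,671.60; OOP now $5,261.60. Insurer: $6,679 − $2,671.60 = $4,007.40.
#3 ($11,655): deductible already satisfied, so patient's share is 40% × $11,655 = $4,662. Patient pays $4,662; OOP now $9,923.60. Plan pays $11,655 − $4,662 = $6,993.
#4 ($2,715): deductible already satisfied, so patient's share is 40% × $2,715 = $1,086. That would push OOP to $11,009.60, over the $10,100 cap, so patient pays $10,100 − $9,923.60 = $176.40. Insurer: $2,715 − $176.40 = $2,538.60.
Insurer total = bills − patient's total = $24,524 − $10,100 = $14,424.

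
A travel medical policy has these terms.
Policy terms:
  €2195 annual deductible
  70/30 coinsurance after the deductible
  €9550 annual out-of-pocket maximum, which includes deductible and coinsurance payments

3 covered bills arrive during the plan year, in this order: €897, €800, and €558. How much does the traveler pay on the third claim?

Claim 1 (€897): fully absorbed by the deductible. Cost to traveler: €897. OOP to date €897.
Claim 2 (€800): entire amount goes to the deductible. Traveler owes €800 (running OOP €1697).
Claim 3 (€558): €498 finishes the deductible; €60 goes to coinsurance; traveler's 30% is €18. Traveler pays €516; OOP now €2213.

€516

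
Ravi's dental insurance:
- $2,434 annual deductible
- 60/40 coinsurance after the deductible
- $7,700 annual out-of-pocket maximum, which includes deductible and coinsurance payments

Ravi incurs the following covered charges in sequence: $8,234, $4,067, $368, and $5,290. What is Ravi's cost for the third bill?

$147.20

Claim 1 ($8,234): deductible takes $2,434, $5,800 remains; 40% of $5,800 = $2,320. Patient owes $4,754 (running OOP $4,754).
Claim 2 ($4,067): deductible met; 40% of $4,067 = $1,626.80. Patient owes $1,626.80 (running OOP $6,380.80).
Claim 3 ($368): deductible met; 40% of $368 = $147.20. Patient owes $147.20 (running OOP $6,528).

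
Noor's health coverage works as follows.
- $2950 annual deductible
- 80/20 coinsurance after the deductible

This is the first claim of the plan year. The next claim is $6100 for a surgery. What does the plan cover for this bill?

Nothing has been paid toward the $2950 deductible, so the first $2950 of this charge is applied there.
The remaining $3150 (= $6100 − $2950) moves to coinsurance.
Patient's 20% share of $3150 is $630.
That puts the patient's cost at $2950 + $630 = $3580.
The plan picks up $6100 − $3580 = $2520.

$2520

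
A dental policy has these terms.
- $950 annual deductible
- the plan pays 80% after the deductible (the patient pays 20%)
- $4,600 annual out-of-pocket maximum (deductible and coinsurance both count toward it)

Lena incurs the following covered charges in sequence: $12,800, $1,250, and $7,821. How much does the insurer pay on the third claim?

$6,791

Bill 1, $12,800: $950 finishes the deductible; $11,850 goes to coinsurance; 20% of $11,850 = $2,370. Patient owes $3,320 (running OOP $3,320). Plan pays $12,800 − $3,320 = $9,480.
Bill 2, $1,250: deductible met; 20% of $1,250 = $250. Patient owes $250 (running OOP $3,570). Plan pays $1,250 − $250 = $1,000.
Bill 3, $7,821: deductible met; 20% of $7,821 = $1,564.20. Adding that to $3,570 gives $5,134.20, past the $4,600 cap; patient pays only $4,600 − $3,570 = $1,030. Plan pays $7,821 − $1,030 = $6,791.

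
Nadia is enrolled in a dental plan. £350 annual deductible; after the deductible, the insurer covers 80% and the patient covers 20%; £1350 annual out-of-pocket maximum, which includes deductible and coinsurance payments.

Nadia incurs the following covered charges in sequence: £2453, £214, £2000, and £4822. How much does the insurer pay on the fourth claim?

#1 (£2453): £350 finishes the deductible; £2103 goes to coinsurance; 20% of £2103 = £420.60. Patient owes £770.60 (running OOP £770.60). Plan pays £2453 − £770.60 = £1682.40.
#2 (£214): deductible met; 20% of £214 = £42.80. Cost to patient: £42.80. OOP to date £813.40. Plan pays £214 − £42.80 = £171.20.
#3 (£2000): 20% coinsurance on £2000 = £400. Patient owes £400 (running OOP £1213.40). Plan pays £2000 − £400 = £1600.
#4 (£4822): 20% coinsurance on £4822 = £964.40. That would push OOP to £2177.80, over the £1350 cap, so patient pays £1350 − £1213.40 = £136.60. Insurer: £4822 − £136.60 = £4685.40.

£4685.40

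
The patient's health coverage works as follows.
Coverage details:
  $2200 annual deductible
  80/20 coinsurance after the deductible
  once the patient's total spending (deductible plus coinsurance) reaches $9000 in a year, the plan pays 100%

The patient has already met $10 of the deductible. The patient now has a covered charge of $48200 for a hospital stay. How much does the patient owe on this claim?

$8990

Deductible still to meet: $2200 − $10 = $2190.
That leaves $48200 − $2190 = $46010 for coinsurance.
Patient's 20% share of $46010 is $9202.
That puts the patient's cost at $2190 + $9202 = $11392 before any cap.
Adding $11392 to the $10 already spent would give $11402, which exceeds the $9000 cap; the patient pays just $9000 − $10 = $8990.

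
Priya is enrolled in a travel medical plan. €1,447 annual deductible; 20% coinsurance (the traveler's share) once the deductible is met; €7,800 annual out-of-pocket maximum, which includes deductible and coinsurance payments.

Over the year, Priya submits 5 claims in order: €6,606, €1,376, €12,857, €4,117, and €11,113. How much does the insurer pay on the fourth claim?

€3,293.60

Claim 1 — €6,606: deductible takes €1,447, €5,159 remains; 20% of €5,159 = €1,031.80. Traveler pays €2,478.80; OOP now €2,478.80. Plan pays €6,606 − €2,478.80 = €4,127.20.
Claim 2 — €1,376: deductible already satisfied, so traveler's share is 20% × €1,376 = €275.20. Cost to traveler: €275.20. OOP to date €2,754. Plan pays €1,376 − €275.20 = €1,100.80.
Claim 3 — €12,857: deductible met; 20% of €12,857 = €2,571.40. Traveler owes €2,571.40 (running OOP €5,325.40). Plan pays €12,857 − €2,571.40 = €10,285.60.
Claim 4 — €4,117: 20% coinsurance on €4,117 = €823.40. Traveler owes €823.40 (running OOP €6,148.80). Insurer: €4,117 − €823.40 = €3,293.60.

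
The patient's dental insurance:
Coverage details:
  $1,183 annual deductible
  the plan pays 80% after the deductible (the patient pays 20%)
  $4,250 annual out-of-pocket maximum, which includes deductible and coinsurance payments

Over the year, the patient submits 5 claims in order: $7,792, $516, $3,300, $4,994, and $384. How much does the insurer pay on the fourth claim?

Claim 1 — $7,792: deductible takes $1,183, $6,609 remains; 20% of $6,609 = $1,321.80. Patient owes $2,504.80 (running OOP $2,504.80). Plan pays $7,792 − $2,504.80 = $5,287.20.
Claim 2 — $516: deductible already satisfied, so patient's share is 20% × $516 = $103.20. Patient pays $103.20; OOP now $2,608. Insurer: $516 − $103.20 = $412.80.
Claim 3 — $3,300: deductible met; 20% of $3,300 = $660. Patient pays $660; OOP now $3,268. Plan pays $3,300 − $660 = $2,640.
Claim 4 — $4,994: deductible met; 20% of $4,994 = $998.80. That would push OOP to $4,266.80, over the $4,250 cap, so patient pays $4,250 − $3,268 = $982. Insurer: $4,994 − $982 = $4,012.

$4,012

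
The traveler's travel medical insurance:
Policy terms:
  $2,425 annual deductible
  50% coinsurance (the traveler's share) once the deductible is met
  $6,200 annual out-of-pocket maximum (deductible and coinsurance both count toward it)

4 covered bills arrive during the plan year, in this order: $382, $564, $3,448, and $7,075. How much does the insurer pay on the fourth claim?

$4,284.50

#1 ($382): all of it applies to the deductible. Cost to traveler: $382. OOP to date $382. Plan pays $382 − $382 = $0.
#2 ($564): fully absorbed by the deductible. Cost to traveler: $564. OOP to date $946. Insurer: $564 − $564 = $0.
#3 ($3,448): deductible takes $1,479, $1,969 remains; coinsurance $1,969 × 50% = $984.50. Traveler owes $2,463.50 (running OOP $3,409.50). Plan pays $3,448 − $2,463.50 = $984.50.
#4 ($7,075): deductible met; 50% of $7,075 = $3,537.50. Adding that to $3,409.50 gives $6,947, past the $6,200 cap; traveler pays only $6,200 − $3,409.50 = $2,790.50. Insurer: $7,075 − $2,790.50 = $4,284.50.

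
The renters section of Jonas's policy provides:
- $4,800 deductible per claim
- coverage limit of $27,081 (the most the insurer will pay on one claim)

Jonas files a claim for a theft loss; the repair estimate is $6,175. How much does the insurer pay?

Subtract the deductible: $6,175 − $4,800 = $1,375.
$1,375 is within the $27,081 limit, so the insurer pays $1,375.

$1,375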